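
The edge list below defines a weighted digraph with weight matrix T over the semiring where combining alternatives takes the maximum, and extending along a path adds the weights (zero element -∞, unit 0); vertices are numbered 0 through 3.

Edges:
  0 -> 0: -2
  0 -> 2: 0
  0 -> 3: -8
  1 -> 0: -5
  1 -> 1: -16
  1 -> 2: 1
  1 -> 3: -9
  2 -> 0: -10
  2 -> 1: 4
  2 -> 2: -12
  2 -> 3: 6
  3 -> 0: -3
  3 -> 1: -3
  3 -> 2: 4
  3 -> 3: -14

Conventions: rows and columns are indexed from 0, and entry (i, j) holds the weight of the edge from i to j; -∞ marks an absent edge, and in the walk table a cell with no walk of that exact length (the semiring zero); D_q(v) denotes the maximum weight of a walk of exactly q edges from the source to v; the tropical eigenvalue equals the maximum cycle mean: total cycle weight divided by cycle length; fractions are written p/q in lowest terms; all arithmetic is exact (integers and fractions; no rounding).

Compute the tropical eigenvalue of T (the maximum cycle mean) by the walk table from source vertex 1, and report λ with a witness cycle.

q=0: [-∞, 0, -∞, -∞]
q=1: [-5, -16, 1, -9]
q=2: [-7, 5, -5, 7]
q=3: [4, 4, 11, 1]
q=4: [2, 15, 5, 17]
Optimal cycle mean attained by: cycle 2->3->2, total 6 + 4, length 2.
Answer: λ = 5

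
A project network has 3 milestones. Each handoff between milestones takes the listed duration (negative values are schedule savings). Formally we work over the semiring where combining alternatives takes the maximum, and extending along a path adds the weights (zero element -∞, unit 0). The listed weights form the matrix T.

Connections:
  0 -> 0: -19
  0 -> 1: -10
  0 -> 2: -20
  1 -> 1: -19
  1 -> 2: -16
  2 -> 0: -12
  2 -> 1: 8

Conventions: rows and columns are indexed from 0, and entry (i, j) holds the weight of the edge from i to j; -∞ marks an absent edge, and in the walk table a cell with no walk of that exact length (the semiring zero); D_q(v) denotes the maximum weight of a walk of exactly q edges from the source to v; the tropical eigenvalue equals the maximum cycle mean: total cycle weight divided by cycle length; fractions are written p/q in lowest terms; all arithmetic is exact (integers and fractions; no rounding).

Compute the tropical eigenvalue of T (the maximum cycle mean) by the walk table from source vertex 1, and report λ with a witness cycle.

q=0: [-∞, 0, -∞]
q=1: [-∞, -19, -16]
q=2: [-28, -8, -35]
q=3: [-47, -27, -24]
Optimal cycle mean attained by: cycle 1->2->1, total (-16) + 8, length 2.
Answer: λ = -4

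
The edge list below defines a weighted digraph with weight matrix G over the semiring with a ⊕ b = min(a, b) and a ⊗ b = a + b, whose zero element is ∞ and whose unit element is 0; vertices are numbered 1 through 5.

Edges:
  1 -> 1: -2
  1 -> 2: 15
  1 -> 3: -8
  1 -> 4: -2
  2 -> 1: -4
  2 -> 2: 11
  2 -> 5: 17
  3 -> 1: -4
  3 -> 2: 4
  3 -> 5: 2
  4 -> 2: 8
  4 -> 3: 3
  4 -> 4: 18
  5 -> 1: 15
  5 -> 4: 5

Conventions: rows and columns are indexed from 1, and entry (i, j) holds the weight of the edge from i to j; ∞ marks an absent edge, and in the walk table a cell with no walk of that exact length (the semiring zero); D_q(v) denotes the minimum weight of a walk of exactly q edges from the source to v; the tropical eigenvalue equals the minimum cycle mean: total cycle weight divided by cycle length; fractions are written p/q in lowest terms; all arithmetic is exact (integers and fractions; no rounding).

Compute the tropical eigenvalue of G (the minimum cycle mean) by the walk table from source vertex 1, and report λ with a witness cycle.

q=0: [0, ∞, ∞, ∞, ∞]
q=1: [-2, 15, -8, -2, ∞]
q=2: [-12, -4, -10, -4, -6]
q=3: [-14, -6, -20, -14, -8]
q=4: [-24, -16, -22, -16, -18]
q=5: [-26, -18, -32, -26, -20]
Optimal cycle mean attained by: cycle 1->3->1, total (-8) + (-4), length 2.
Answer: λ = -6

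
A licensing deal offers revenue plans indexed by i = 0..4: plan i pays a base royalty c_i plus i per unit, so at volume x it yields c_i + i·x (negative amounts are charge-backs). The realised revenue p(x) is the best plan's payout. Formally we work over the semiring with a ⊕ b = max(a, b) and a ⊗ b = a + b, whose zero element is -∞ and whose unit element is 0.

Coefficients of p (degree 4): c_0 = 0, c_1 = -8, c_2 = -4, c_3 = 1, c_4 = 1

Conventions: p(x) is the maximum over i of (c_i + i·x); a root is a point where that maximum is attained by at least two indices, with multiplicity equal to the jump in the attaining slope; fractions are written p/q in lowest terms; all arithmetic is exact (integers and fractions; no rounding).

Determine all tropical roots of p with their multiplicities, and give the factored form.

hull edge (i=0, c=0) to (i=3, c=1): slope 1/3, span 3
hull edge (i=3, c=1) to (i=4, c=1): slope 0, span 1
Factored form: p(x) = 1 ⊗ (x ⊕ (-1/3)) ⊗ (x ⊕ (-1/3)) ⊗ (x ⊕ (-1/3)) ⊗ (x ⊕ 0)
Answer: roots = -1/3 (mult 3), 0 (mult 1)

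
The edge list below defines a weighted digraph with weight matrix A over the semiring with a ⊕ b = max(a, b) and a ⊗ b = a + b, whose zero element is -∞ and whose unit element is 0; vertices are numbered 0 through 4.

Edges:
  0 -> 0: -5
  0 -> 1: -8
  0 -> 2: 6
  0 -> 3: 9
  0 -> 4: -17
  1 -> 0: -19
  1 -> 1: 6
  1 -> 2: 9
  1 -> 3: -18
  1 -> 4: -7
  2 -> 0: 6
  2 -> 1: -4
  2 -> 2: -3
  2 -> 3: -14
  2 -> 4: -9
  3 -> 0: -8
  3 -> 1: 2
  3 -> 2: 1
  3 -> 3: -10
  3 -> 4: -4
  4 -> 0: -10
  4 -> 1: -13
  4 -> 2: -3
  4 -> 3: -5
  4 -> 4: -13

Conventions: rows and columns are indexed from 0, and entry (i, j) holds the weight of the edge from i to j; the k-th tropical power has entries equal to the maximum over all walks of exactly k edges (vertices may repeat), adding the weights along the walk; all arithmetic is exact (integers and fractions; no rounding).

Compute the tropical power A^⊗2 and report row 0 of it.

A^⊗2:
  [12, 11, 10, 4, 5]
  [15, 12, 15, -5, 0]
  [3, 2, 12, 15, -11]
  [7, 8, 11, 1, -5]
  [3, -3, -4, -1, -9]
Answer: row 0 of A^⊗2 = [12, 11, 10, 4, 5]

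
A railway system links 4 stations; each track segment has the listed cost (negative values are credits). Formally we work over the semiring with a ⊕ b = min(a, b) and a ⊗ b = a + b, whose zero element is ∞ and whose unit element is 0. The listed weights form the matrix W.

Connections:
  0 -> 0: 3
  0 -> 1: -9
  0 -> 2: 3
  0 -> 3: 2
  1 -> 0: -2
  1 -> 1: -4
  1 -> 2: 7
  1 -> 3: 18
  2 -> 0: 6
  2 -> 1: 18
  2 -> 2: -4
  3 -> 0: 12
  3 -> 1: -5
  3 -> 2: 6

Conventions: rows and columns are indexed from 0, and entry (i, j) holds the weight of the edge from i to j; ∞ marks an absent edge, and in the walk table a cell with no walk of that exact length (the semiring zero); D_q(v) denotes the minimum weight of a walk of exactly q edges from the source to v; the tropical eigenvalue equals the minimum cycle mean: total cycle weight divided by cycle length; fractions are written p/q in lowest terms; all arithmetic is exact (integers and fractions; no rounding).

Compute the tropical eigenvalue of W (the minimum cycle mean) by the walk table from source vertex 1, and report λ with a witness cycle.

q=0: [∞, 0, ∞, ∞]
q=1: [-2, -4, 7, 18]
q=2: [-6, -11, 1, 0]
q=3: [-13, -15, -4, -4]
q=4: [-17, -22, -10, -11]
Optimal cycle mean attained by: cycle 0->1->0, total (-9) + (-2), length 2.
Answer: λ = -11/2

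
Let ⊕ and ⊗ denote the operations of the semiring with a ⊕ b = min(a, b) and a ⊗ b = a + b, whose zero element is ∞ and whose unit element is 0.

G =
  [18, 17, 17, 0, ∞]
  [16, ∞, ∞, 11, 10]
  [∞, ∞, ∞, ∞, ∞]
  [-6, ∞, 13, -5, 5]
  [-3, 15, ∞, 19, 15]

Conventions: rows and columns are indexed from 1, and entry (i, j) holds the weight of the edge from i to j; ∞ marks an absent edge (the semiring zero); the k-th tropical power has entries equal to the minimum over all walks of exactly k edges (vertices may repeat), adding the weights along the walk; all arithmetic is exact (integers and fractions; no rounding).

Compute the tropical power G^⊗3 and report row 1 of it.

G^⊗2:
  [-6, 35, 13, -5, 5]
  [5, 25, 24, 6, 16]
  [∞, ∞, ∞, ∞, ∞]
  [-11, 11, 8, -10, 0]
  [12, 14, 14, -3, 24]
G^⊗3:
  [-11, 11, 8, -10, 0]
  [0, 22, 19, 1, 11]
  [∞, ∞, ∞, ∞, ∞]
  [-16, 6, 3, -15, -5]
  [-9, 29, 10, -8, 2]
Answer: row 1 of G^⊗3 = [-11, 11, 8, -10, 0]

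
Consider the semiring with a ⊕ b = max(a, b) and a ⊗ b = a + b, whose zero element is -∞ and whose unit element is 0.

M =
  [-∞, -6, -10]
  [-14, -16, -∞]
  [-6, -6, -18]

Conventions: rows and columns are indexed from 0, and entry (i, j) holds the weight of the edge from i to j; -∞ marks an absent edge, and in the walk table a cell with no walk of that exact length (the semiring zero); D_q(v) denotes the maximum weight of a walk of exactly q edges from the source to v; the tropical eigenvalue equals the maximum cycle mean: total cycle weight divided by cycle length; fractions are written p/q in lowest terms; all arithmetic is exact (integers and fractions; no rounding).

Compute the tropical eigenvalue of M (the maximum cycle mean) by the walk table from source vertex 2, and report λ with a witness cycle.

q=0: [-∞, -∞, 0]
q=1: [-6, -6, -18]
q=2: [-20, -12, -16]
q=3: [-22, -22, -30]
Optimal cycle mean attained by: cycle 0->2->0, total (-10) + (-6), length 2.
Answer: λ = -8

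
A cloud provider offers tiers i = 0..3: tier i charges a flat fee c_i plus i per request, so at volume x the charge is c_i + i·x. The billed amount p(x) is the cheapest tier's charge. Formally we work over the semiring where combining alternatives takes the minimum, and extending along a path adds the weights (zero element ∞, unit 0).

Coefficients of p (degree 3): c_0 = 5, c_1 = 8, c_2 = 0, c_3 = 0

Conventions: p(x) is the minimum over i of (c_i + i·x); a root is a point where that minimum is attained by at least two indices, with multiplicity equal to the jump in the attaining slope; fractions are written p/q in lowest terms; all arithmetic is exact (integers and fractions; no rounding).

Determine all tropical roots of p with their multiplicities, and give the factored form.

hull edge (i=0, c=5) to (i=2, c=0): slope -5/2, span 2
hull edge (i=2, c=0) to (i=3, c=0): slope 0, span 1
Factored form: p(x) = 0 ⊗ (x ⊕ 0) ⊗ (x ⊕ 5/2) ⊗ (x ⊕ 5/2)
Answer: roots = 0 (mult 1), 5/2 (mult 2)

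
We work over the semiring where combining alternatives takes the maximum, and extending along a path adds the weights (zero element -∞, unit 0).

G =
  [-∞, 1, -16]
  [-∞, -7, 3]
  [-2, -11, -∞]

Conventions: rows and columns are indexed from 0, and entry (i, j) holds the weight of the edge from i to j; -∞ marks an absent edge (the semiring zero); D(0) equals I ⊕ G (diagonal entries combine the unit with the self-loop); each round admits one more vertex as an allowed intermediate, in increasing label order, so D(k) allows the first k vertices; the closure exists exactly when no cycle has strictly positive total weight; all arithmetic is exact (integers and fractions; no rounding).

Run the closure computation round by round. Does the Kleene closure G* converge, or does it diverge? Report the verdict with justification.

D(0):
  [0, 1, -16]
  [-∞, 0, 3]
  [-2, -11, 0]
D(1):
  [0, 1, -16]
  [-∞, 0, 3]
  [-2, -1, 0]
Detection: at round 2, diagonal entry (2, 2) turns strictly positive.
Key observation: the cycle 2->0->1->2 has total weight (-2) + 1 + 3, which is strictly positive.
Answer: DIVERGES — positive cycle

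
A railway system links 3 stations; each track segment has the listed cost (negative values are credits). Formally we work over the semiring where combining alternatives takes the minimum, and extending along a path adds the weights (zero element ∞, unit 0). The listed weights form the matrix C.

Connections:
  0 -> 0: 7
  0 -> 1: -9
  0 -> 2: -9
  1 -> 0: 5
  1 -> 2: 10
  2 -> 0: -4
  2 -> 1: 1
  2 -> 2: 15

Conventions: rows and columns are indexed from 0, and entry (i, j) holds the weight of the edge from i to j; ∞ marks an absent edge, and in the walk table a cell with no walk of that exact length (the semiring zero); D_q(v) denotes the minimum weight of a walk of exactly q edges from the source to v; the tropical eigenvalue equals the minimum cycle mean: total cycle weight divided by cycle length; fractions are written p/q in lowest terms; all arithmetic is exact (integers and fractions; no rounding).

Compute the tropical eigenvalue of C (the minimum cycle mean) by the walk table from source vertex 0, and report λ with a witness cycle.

q=0: [0, ∞, ∞]
q=1: [7, -9, -9]
q=2: [-13, -8, -2]
q=3: [-6, -22, -22]
Optimal cycle mean attained by: cycle 0->2->0, total (-9) + (-4), length 2.
Answer: λ = -13/2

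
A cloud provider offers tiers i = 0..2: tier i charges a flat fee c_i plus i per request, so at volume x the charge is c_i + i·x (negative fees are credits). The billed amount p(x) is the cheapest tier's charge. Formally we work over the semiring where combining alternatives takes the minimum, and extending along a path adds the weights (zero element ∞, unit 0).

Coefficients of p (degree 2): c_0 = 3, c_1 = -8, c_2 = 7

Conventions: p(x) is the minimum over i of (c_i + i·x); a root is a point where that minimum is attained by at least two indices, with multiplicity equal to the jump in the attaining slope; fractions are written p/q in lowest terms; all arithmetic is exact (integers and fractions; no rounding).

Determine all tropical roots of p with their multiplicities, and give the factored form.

hull edge (i=0, c=3) to (i=1, c=-8): slope -11, span 1
hull edge (i=1, c=-8) to (i=2, c=7): slope 15, span 1
Factored form: p(x) = 7 ⊗ (x ⊕ (-15)) ⊗ (x ⊕ 11)
Answer: roots = -15 (mult 1), 11 (mult 1)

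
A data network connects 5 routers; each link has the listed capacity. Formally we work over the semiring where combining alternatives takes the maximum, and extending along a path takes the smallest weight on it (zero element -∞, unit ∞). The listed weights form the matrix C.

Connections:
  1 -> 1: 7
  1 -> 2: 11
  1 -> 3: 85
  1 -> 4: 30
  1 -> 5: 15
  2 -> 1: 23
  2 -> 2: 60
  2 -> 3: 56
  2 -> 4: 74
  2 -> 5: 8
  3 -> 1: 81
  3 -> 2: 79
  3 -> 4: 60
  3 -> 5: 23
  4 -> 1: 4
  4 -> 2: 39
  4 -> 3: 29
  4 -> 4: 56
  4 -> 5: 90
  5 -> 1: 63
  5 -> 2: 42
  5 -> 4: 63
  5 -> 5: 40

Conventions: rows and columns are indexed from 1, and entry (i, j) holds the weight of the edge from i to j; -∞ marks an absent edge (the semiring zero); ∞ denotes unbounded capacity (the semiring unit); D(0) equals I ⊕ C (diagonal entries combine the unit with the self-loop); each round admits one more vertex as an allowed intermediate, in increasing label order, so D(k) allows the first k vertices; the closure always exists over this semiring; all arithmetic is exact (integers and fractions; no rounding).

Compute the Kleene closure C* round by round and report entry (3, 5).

D(0):
  [∞, 11, 85, 30, 15]
  [23, ∞, 56, 74, 8]
  [81, 79, ∞, 60, 23]
  [4, 39, 29, ∞, 90]
  [63, 42, -∞, 63, ∞]
D(1):
  [∞, 11, 85, 30, 15]
  [23, ∞, 56, 74, 15]
  [81, 79, ∞, 60, 23]
  [4, 39, 29, ∞, 90]
  [63, 42, 63, 63, ∞]
D(2):
  [∞, 11, 85, 30, 15]
  [23, ∞, 56, 74, 15]
  [81, 79, ∞, 74, 23]
  [23, 39, 39, ∞, 90]
  [63, 42, 63, 63, ∞]
D(3):
  [∞, 79, 85, 74, 23]
  [56, ∞, 56, 74, 23]
  [81, 79, ∞, 74, 23]
  [39, 39, 39, ∞, 90]
  [63, 63, 63, 63, ∞]
D(4):
  [∞, 79, 85, 74, 74]
  [56, ∞, 56, 74, 74]
  [81, 79, ∞, 74, 74]
  [39, 39, 39, ∞, 90]
  [63, 63, 63, 63, ∞]
D(5):
  [∞, 79, 85, 74, 74]
  [63, ∞, 63, 74, 74]
  [81, 79, ∞, 74, 74]
  [63, 63, 63, ∞, 90]
  [63, 63, 63, 63, ∞]
Answer: C*[3][5] = 74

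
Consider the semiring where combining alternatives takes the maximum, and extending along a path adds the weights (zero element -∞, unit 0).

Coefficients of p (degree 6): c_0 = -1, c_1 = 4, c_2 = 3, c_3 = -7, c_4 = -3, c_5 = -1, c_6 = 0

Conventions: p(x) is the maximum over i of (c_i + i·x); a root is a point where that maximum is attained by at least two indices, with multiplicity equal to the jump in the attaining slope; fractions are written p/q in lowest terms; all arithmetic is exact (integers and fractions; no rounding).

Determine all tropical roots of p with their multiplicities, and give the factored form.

hull edge (i=0, c=-1) to (i=1, c=4): slope 5, span 1
hull edge (i=1, c=4) to (i=6, c=0): slope -4/5, span 5
Factored form: p(x) = 0 ⊗ (x ⊕ (-5)) ⊗ (x ⊕ 4/5) ⊗ (x ⊕ 4/5) ⊗ (x ⊕ 4/5) ⊗ (x ⊕ 4/5) ⊗ (x ⊕ 4/5)
Answer: roots = -5 (mult 1), 4/5 (mult 5)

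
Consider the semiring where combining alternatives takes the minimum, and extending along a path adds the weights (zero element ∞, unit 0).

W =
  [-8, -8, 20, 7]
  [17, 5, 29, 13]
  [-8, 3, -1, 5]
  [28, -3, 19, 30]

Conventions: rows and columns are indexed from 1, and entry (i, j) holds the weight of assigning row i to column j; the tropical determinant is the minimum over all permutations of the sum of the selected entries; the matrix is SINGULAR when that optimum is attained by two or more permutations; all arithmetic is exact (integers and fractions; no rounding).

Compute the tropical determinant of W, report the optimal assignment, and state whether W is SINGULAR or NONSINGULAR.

σ = (1, 2, 3, 4): (-8) + 5 + (-1) + 30 = 26
σ = (1, 2, 4, 3): (-8) + 5 + 5 + 19 = 21
σ = (1, 3, 2, 4): (-8) + 29 + 3 + 30 = 54
σ = (1, 3, 4, 2): (-8) + 29 + 5 + (-3) = 23
σ = (1, 4, 2, 3): (-8) + 13 + 3 + 19 = 27
σ = (1, 4, 3, 2): (-8) + 13 + (-1) + (-3) = 1
σ = (2, 1, 3, 4): (-8) + 17 + (-1) + 30 = 38
σ = (2, 1, 4, 3): (-8) + 17 + 5 + 19 = 33
σ = (2, 3, 1, 4): (-8) + 29 + (-8) + 30 = 43
σ = (2, 3, 4, 1): (-8) + 29 + 5 + 28 = 54
σ = (2, 4, 1, 3): (-8) + 13 + (-8) + 19 = 16
σ = (2, 4, 3, 1): (-8) + 13 + (-1) + 28 = 32
σ = (3, 1, 2, 4): 20 + 17 + 3 + 30 = 70
σ = (3, 1, 4, 2): 20 + 17 + 5 + (-3) = 39
σ = (3, 2, 1, 4): 20 + 5 + (-8) + 30 = 47
σ = (3, 2, 4, 1): 20 + 5 + 5 + 28 = 58
σ = (3, 4, 1, 2): 20 + 13 + (-8) + (-3) = 22
σ = (3, 4, 2, 1): 20 + 13 + 3 + 28 = 64
σ = (4, 1, 2, 3): 7 + 17 + 3 + 19 = 46
σ = (4, 1, 3, 2): 7 + 17 + (-1) + (-3) = 20
σ = (4, 2, 1, 3): 7 + 5 + (-8) + 19 = 23
σ = (4, 2, 3, 1): 7 + 5 + (-1) + 28 = 39
σ = (4, 3, 1, 2): 7 + 29 + (-8) + (-3) = 25
σ = (4, 3, 2, 1): 7 + 29 + 3 + 28 = 67
Optimal value attained by: σ = (1, 4, 3, 2).
Answer: det⊕(W) = 1; verdict: NONSINGULAR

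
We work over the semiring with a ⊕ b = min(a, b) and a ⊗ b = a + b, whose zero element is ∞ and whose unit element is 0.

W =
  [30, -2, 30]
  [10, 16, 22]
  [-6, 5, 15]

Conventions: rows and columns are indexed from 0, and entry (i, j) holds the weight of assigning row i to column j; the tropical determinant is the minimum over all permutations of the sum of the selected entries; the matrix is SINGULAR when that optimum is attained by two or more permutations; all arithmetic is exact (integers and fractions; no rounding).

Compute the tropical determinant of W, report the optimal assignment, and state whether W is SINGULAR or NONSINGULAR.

σ = (0, 1, 2): 30 + 16 + 15 = 61
σ = (0, 2, 1): 30 + 22 + 5 = 57
σ = (1, 0, 2): (-2) + 10 + 15 = 23
σ = (1, 2, 0): (-2) + 22 + (-6) = 14
σ = (2, 0, 1): 30 + 10 + 5 = 45
σ = (2, 1, 0): 30 + 16 + (-6) = 40
Optimal value attained by: σ = (1, 2, 0).
Answer: det⊕(W) = 14; verdict: NONSINGULAR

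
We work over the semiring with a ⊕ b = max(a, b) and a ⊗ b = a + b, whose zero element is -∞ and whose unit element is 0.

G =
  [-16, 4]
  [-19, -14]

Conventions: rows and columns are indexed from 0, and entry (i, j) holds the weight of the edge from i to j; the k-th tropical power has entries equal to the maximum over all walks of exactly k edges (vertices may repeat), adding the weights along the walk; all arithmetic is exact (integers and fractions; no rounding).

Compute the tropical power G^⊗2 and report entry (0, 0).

G^⊗2:
  [-15, -10]
  [-33, -15]
Key observation: the optimum is the walk 0->1->0, with weight 4 + (-19) = -15.
Optimal value attained by: walk 0->1->0.
Answer: (G^⊗2)[0][0] = -15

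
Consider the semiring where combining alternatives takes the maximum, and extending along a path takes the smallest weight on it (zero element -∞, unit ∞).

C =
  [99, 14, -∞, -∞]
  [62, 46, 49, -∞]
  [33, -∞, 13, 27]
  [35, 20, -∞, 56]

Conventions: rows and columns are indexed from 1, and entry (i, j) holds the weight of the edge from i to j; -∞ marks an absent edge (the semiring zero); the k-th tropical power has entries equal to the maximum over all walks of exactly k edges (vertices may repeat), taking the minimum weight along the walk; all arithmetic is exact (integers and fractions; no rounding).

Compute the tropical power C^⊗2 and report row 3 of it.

C^⊗2:
  [99, 14, 14, -∞]
  [62, 46, 46, 27]
  [33, 20, 13, 27]
  [35, 20, 20, 56]
Answer: row 3 of C^⊗2 = [33, 20, 13, 27]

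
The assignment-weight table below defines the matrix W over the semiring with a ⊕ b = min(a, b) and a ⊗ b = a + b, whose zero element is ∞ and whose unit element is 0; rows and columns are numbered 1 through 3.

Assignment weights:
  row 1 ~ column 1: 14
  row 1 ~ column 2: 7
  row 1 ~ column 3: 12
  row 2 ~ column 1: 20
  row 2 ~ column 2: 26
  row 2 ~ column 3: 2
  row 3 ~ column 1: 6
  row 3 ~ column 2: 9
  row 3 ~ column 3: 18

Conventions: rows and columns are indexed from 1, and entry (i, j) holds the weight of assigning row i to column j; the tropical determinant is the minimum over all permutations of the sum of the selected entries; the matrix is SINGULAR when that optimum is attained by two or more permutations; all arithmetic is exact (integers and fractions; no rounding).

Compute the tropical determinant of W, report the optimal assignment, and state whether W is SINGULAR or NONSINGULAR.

σ = (1, 2, 3): 14 + 26 + 18 = 58
σ = (1, 3, 2): 14 + 2 + 9 = 25
σ = (2, 1, 3): 7 + 20 + 18 = 45
σ = (2, 3, 1): 7 + 2 + 6 = 15
σ = (3, 1, 2): 12 + 20 + 9 = 41
σ = (3, 2, 1): 12 + 26 + 6 = 44
Optimal value attained by: σ = (2, 3, 1).
Answer: det⊕(W) = 15; verdict: NONSINGULAR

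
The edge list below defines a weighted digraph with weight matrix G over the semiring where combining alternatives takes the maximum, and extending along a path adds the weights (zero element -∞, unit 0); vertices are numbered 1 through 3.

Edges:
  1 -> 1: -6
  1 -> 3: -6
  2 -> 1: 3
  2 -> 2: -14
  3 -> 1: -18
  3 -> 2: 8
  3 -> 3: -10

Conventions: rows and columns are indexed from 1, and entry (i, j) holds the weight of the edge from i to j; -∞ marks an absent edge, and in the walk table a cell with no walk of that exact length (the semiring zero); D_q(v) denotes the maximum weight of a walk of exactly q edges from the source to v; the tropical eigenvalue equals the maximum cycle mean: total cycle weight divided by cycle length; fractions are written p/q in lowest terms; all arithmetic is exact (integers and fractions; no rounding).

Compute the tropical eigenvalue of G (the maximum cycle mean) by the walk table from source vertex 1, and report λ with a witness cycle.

q=0: [0, -∞, -∞]
q=1: [-6, -∞, -6]
q=2: [-12, 2, -12]
q=3: [5, -4, -18]
Optimal cycle mean attained by: cycle 1->3->2->1, total (-6) + 8 + 3, length 3.
Answer: λ = 5/3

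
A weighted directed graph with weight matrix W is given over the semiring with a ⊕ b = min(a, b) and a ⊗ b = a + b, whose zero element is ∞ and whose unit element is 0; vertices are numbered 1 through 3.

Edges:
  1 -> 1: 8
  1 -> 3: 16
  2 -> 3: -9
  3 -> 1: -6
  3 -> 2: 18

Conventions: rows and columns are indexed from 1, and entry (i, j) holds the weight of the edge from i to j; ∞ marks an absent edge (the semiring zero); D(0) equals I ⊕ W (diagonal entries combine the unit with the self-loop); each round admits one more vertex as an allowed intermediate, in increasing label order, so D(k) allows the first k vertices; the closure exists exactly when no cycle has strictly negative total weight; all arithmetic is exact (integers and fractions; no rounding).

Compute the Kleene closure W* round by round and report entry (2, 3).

D(0):
  [0, ∞, 16]
  [∞, 0, -9]
  [-6, 18, 0]
D(1):
  [0, ∞, 16]
  [∞, 0, -9]
  [-6, 18, 0]
D(2):
  [0, ∞, 16]
  [∞, 0, -9]
  [-6, 18, 0]
D(3):
  [0, 34, 16]
  [-15, 0, -9]
  [-6, 18, 0]
Answer: W*[2][3] = -9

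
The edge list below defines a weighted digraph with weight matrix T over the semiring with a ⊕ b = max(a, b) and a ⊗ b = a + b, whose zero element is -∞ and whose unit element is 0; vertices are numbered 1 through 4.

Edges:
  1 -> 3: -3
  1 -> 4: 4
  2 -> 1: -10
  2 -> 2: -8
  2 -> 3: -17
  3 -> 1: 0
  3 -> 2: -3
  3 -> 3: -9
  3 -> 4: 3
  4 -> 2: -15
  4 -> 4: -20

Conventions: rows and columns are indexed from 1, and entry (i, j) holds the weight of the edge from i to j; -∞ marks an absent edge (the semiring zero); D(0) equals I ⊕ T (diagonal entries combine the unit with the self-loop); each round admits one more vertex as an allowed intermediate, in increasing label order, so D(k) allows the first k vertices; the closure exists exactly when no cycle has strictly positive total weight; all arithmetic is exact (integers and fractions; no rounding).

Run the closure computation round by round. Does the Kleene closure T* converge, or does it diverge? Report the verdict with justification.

D(0):
  [0, -∞, -3, 4]
  [-10, 0, -17, -∞]
  [0, -3, 0, 3]
  [-∞, -15, -∞, 0]
D(1):
  [0, -∞, -3, 4]
  [-10, 0, -13, -6]
  [0, -3, 0, 4]
  [-∞, -15, -∞, 0]
D(2):
  [0, -∞, -3, 4]
  [-10, 0, -13, -6]
  [0, -3, 0, 4]
  [-25, -15, -28, 0]
D(3):
  [0, -6, -3, 4]
  [-10, 0, -13, -6]
  [0, -3, 0, 4]
  [-25, -15, -28, 0]
D(4):
  [0, -6, -3, 4]
  [-10, 0, -13, -6]
  [0, -3, 0, 4]
  [-25, -15, -28, 0]
Key observation: every diagonal entry stays at the unit through all rounds, so no improving cycle exists.
Answer: CONVERGES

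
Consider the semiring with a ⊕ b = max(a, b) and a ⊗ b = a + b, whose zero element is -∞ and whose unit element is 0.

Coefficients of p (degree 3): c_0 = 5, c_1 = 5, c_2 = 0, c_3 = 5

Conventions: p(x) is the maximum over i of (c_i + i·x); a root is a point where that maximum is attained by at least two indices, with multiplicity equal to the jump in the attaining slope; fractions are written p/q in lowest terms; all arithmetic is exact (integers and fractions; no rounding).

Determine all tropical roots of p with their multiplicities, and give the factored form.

hull edge (i=0, c=5) to (i=3, c=5): slope 0, span 3
Factored form: p(x) = 5 ⊗ (x ⊕ 0) ⊗ (x ⊕ 0) ⊗ (x ⊕ 0)
Answer: roots = 0 (mult 3)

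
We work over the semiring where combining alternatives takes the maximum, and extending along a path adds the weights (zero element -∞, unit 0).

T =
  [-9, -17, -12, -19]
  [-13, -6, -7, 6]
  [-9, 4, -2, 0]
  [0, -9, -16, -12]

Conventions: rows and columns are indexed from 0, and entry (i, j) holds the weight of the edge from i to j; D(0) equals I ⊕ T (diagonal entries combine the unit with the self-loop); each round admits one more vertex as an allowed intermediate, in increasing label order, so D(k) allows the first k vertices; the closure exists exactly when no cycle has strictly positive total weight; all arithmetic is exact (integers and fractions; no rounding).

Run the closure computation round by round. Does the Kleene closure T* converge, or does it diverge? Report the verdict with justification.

D(0):
  [0, -17, -12, -19]
  [-13, 0, -7, 6]
  [-9, 4, 0, 0]
  [0, -9, -16, 0]
D(1):
  [0, -17, -12, -19]
  [-13, 0, -7, 6]
  [-9, 4, 0, 0]
  [0, -9, -12, 0]
D(2):
  [0, -17, -12, -11]
  [-13, 0, -7, 6]
  [-9, 4, 0, 10]
  [0, -9, -12, 0]
D(3):
  [0, -8, -12, -2]
  [-13, 0, -7, 6]
  [-9, 4, 0, 10]
  [0, -8, -12, 0]
D(4):
  [0, -8, -12, -2]
  [6, 0, -6, 6]
  [10, 4, 0, 10]
  [0, -8, -12, 0]
Key observation: every diagonal entry stays at the unit through all rounds, so no improving cycle exists.
Answer: CONVERGES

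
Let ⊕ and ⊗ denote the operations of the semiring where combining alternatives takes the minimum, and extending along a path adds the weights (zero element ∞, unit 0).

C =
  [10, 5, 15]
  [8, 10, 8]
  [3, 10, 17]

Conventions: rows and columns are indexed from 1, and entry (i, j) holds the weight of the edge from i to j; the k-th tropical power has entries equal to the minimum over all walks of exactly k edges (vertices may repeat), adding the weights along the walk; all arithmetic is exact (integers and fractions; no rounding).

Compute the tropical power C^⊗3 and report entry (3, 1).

C^⊗2:
  [13, 15, 13]
  [11, 13, 18]
  [13, 8, 18]
C^⊗3:
  [16, 18, 23]
  [21, 16, 21]
  [16, 18, 16]
Key observation: the optimum is the walk 3->1->2->1, with weight 3 + 5 + 8 = 16.
Optimal value attained by: walk 3->1->2->1.
Answer: (C^⊗3)[3][1] = 16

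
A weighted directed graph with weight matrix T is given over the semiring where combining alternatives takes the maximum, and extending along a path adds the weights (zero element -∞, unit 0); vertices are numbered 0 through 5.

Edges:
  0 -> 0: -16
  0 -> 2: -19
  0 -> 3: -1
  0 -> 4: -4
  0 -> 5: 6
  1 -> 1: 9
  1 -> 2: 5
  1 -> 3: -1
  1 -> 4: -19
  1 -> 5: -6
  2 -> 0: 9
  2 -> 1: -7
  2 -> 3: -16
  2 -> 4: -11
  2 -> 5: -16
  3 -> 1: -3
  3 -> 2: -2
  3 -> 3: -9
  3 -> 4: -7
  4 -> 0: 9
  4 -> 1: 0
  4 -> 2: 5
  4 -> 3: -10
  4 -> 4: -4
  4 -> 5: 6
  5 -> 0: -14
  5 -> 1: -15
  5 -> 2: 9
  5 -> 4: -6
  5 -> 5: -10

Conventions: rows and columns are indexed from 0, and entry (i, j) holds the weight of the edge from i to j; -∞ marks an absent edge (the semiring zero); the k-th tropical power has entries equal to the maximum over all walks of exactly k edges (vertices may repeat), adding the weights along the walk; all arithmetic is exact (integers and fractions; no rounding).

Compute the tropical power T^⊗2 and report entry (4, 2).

T^⊗2:
  [5, -4, 15, -10, 0, 2]
  [14, 18, 14, 8, -6, 3]
  [-2, 2, -2, 8, 5, 15]
  [7, 6, 2, -4, -11, -1]
  [14, 9, 15, 8, 5, 15]
  [18, 2, -1, -7, -2, 0]
Key observation: the optimum is the walk 4->5->2, with weight 6 + 9 = 15.
Optimal value attained by: walk 4->5->2.
Answer: (T^⊗2)[4][2] = 15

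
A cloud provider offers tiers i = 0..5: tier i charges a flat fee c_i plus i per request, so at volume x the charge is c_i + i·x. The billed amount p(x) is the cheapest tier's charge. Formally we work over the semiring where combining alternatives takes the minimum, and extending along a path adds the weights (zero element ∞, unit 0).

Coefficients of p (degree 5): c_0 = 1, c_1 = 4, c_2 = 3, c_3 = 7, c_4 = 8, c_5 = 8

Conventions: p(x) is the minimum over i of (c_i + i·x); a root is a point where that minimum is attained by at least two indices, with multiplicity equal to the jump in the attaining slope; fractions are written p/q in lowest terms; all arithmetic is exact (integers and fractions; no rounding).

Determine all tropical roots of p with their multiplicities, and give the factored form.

hull edge (i=0, c=1) to (i=2, c=3): slope 1, span 2
hull edge (i=2, c=3) to (i=5, c=8): slope 5/3, span 3
Factored form: p(x) = 8 ⊗ (x ⊕ (-5/3)) ⊗ (x ⊕ (-5/3)) ⊗ (x ⊕ (-5/3)) ⊗ (x ⊕ (-1)) ⊗ (x ⊕ (-1))
Answer: roots = -5/3 (mult 3), -1 (mult 2)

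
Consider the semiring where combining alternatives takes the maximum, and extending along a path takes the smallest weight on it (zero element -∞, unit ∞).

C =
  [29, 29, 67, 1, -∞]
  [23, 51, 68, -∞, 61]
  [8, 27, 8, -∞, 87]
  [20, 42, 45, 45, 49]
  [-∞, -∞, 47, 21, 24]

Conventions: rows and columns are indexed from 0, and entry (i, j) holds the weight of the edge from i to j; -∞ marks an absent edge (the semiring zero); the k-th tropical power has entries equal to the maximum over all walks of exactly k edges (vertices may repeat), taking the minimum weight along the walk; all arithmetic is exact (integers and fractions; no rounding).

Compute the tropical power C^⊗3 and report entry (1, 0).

C^⊗2:
  [29, 29, 29, 1, 67]
  [23, 51, 51, 21, 68]
  [23, 27, 47, 21, 27]
  [23, 42, 47, 45, 45]
  [20, 27, 24, 21, 47]
C^⊗3:
  [29, 29, 47, 21, 29]
  [23, 51, 51, 21, 51]
  [23, 27, 27, 21, 47]
  [23, 42, 45, 45, 47]
  [23, 27, 47, 21, 27]
Key observation: the optimum is the walk 1->0->0->0, with weight 23 min 29 min 29 = 23.
Optimal value attained by: walk 1->0->0->0.
Answer: (C^⊗3)[1][0] = 23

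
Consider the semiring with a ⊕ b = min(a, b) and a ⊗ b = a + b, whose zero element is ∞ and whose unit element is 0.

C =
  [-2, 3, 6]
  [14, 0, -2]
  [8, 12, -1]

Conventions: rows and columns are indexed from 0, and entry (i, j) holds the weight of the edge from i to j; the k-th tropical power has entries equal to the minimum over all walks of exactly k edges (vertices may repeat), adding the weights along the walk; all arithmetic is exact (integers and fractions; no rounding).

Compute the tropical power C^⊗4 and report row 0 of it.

C^⊗2:
  [-4, 1, 1]
  [6, 0, -3]
  [6, 11, -2]
C^⊗3:
  [-6, -1, -1]
  [4, 0, -4]
  [4, 9, -3]
C^⊗4:
  [-8, -3, -3]
  [2, 0, -5]
  [2, 7, -4]
Answer: row 0 of C^⊗4 = [-8, -3, -3]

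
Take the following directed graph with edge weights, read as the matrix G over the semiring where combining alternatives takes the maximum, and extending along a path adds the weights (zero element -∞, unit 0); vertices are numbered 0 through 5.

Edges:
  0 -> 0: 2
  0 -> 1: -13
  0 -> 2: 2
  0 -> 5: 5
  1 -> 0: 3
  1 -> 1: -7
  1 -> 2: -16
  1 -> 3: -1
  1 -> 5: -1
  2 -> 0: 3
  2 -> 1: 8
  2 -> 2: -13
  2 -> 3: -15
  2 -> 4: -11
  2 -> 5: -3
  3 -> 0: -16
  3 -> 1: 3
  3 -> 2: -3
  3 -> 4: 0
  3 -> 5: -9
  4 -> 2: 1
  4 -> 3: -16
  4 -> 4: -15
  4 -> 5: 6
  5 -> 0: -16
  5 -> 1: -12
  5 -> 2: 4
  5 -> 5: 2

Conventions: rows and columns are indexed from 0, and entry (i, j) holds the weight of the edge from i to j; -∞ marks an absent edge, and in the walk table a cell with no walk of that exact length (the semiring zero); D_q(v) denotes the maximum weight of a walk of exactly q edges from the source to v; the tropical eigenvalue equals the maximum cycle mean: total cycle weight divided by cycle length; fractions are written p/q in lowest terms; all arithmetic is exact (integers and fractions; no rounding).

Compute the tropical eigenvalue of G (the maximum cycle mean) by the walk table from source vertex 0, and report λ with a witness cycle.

q=0: [0, -∞, -∞, -∞, -∞, -∞]
q=1: [2, -13, 2, -∞, -∞, 5]
q=2: [5, 10, 9, -13, -9, 7]
q=3: [13, 17, 11, 9, -2, 10]
q=4: [20, 19, 15, 16, 9, 18]
q=5: [22, 23, 22, 18, 16, 25]
q=6: [26, 30, 29, 22, 18, 27]
Optimal cycle mean attained by: cycle 0->5->2->1->0, total 5 + 4 + 8 + 3, length 4.
Answer: λ = 5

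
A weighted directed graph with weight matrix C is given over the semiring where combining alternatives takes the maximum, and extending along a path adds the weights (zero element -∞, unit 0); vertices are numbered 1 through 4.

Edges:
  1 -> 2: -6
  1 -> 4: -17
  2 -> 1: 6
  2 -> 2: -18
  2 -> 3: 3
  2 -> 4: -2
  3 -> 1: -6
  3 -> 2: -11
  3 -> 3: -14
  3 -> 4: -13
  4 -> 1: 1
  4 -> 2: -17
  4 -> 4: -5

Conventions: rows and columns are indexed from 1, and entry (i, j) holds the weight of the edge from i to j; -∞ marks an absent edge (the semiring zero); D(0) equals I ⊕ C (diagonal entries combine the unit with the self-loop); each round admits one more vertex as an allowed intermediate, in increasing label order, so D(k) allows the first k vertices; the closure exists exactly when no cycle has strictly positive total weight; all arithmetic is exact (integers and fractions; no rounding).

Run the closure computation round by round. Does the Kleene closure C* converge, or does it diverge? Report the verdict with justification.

D(0):
  [0, -6, -∞, -17]
  [6, 0, 3, -2]
  [-6, -11, 0, -13]
  [1, -17, -∞, 0]
D(1):
  [0, -6, -∞, -17]
  [6, 0, 3, -2]
  [-6, -11, 0, -13]
  [1, -5, -∞, 0]
D(2):
  [0, -6, -3, -8]
  [6, 0, 3, -2]
  [-5, -11, 0, -13]
  [1, -5, -2, 0]
D(3):
  [0, -6, -3, -8]
  [6, 0, 3, -2]
  [-5, -11, 0, -13]
  [1, -5, -2, 0]
D(4):
  [0, -6, -3, -8]
  [6, 0, 3, -2]
  [-5, -11, 0, -13]
  [1, -5, -2, 0]
Key observation: every diagonal entry stays at the unit through all rounds, so no improving cycle exists.
Answer: CONVERGES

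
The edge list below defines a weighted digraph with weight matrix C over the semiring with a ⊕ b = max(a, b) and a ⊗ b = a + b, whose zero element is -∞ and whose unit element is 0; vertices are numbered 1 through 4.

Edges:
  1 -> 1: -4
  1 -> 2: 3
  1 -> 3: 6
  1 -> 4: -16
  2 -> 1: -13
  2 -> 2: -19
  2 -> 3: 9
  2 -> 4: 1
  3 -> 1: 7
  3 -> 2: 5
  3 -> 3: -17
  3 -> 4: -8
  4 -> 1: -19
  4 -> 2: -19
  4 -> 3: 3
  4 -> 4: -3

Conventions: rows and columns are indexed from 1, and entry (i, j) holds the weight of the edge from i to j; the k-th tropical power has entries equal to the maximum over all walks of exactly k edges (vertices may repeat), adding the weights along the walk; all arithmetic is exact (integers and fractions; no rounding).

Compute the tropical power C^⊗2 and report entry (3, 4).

C^⊗2:
  [13, 11, 12, 4]
  [16, 14, 4, 1]
  [3, 10, 14, 6]
  [10, 8, 0, -5]
Key observation: the optimum is the walk 3->2->4, with weight 5 + 1 = 6.
Optimal value attained by: walk 3->2->4.
Answer: (C^⊗2)[3][4] = 6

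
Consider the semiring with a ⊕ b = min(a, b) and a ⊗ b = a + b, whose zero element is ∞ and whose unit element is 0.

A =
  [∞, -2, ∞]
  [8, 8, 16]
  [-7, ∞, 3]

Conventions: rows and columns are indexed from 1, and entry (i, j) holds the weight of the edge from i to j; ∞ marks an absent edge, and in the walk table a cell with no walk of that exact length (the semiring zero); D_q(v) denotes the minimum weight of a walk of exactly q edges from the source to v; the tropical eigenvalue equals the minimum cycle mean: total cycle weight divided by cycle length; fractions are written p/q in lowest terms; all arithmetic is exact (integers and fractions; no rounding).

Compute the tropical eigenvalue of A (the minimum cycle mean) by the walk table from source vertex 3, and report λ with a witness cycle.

q=0: [∞, ∞, 0]
q=1: [-7, ∞, 3]
q=2: [-4, -9, 6]
q=3: [-1, -6, 7]
Optimal cycle mean attained by: cycle 1->2->3->1, total (-2) + 16 + (-7), length 3.
Answer: λ = 7/3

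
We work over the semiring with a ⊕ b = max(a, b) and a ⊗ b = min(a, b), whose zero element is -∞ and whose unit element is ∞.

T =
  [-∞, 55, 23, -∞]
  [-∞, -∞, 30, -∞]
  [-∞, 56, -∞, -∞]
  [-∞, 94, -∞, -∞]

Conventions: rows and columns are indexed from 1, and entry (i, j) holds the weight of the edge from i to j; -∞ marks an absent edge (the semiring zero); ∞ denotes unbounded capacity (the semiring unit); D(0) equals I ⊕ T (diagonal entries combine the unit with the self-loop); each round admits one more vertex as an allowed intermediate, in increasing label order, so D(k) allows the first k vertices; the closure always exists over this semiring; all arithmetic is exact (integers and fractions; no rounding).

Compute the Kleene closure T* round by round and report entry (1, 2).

D(0):
  [∞, 55, 23, -∞]
  [-∞, ∞, 30, -∞]
  [-∞, 56, ∞, -∞]
  [-∞, 94, -∞, ∞]
D(1):
  [∞, 55, 23, -∞]
  [-∞, ∞, 30, -∞]
  [-∞, 56, ∞, -∞]
  [-∞, 94, -∞, ∞]
D(2):
  [∞, 55, 30, -∞]
  [-∞, ∞, 30, -∞]
  [-∞, 56, ∞, -∞]
  [-∞, 94, 30, ∞]
D(3):
  [∞, 55, 30, -∞]
  [-∞, ∞, 30, -∞]
  [-∞, 56, ∞, -∞]
  [-∞, 94, 30, ∞]
D(4):
  [∞, 55, 30, -∞]
  [-∞, ∞, 30, -∞]
  [-∞, 56, ∞, -∞]
  [-∞, 94, 30, ∞]
Answer: T*[1][2] = 55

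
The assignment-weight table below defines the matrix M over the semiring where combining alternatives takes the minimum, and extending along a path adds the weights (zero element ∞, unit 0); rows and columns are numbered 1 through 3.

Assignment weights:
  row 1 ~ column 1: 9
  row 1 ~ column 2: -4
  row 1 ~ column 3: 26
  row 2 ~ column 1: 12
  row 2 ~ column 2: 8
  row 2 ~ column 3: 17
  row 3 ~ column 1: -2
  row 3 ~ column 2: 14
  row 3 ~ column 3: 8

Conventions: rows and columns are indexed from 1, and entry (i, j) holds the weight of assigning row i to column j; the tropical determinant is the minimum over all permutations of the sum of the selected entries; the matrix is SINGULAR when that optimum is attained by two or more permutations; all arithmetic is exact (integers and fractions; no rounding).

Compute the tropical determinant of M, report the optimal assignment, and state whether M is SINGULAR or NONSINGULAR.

σ = (1, 2, 3): 9 + 8 + 8 = 25
σ = (1, 3, 2): 9 + 17 + 14 = 40
σ = (2, 1, 3): (-4) + 12 + 8 = 16
σ = (2, 3, 1): (-4) + 17 + (-2) = 11
σ = (3, 1, 2): 26 + 12 + 14 = 52
σ = (3, 2, 1): 26 + 8 + (-2) = 32
Optimal value attained by: σ = (2, 3, 1).
Answer: det⊕(M) = 11; verdict: NONSINGULAR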